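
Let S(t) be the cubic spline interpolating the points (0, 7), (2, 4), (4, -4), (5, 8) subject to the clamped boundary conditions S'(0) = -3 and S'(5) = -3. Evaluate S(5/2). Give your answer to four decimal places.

-0.1787

With M_i denoting the second derivative at x_i, h_i = 2, 2, 1, and Δ_i = (y_(i+1) − y_i)/h_i = -3/2, -4, 12:
  2·M_0 + 8·M_1 + 2·M_2 = 6(Δ_1 - Δ_0) = -15
  2·M_1 + 6·M_2 + 1·M_3 = 6(Δ_2 - Δ_1) = 96
Clamped end conditions give two more equations: 2h_0·M_0 + h_0·M_1 = 6(Δ_0 - S'(0)) = 9 and h_2·M_2 + 2h_2·M_3 = 6(S'(5) - Δ_2) = -90.
Solving the tridiagonal system: M_0 = 363/46, M_1 = -519/46, M_2 = 684/23, M_3 = -1377/23.
On [2, 4], S(t) = 4 - 147/23·(t - 2) - 519/92·(t - 2)² + 629/184·(t - 2)³.
With (t - 2) = 1/2: S(5/2) = -263/1472.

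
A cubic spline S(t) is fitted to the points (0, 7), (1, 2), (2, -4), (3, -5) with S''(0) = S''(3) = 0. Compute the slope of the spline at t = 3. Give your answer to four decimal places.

Put M_i = S'' at the i-th knot. Here h = (1, 1, 1) and Δ = (-5, -6, -1), so the interior equations h_(i-1)·M_(i-1) + 2(h_(i-1)+h_i)·M_i + h_i·M_(i+1) = 6(Δ_i − Δ_(i-1)) read
  1·M_0 + 4·M_1 + 1·M_2 = 6(Δ_1 - Δ_0) = -6
  1·M_1 + 4·M_2 + 1·M_3 = 6(Δ_2 - Δ_1) = 30
Natural end conditions: M_0 = M_3 = 0.
Hence M_0 = 0, M_1 = -18/5, M_2 = 42/5, M_3 = 0.
On [2, 3], S'(t) = b_2 + 2c_2·(t - 2) + 3d_2·(t - 2)² with b_2 = Δ_2 - h_2(2M_2 + M_3)/6 = -19/5, c_2 = M_2/2 = 21/5, d_2 = (M_3 - M_2)/(6h_2) = -7/5. So S'(3) = 2/5.

0.4000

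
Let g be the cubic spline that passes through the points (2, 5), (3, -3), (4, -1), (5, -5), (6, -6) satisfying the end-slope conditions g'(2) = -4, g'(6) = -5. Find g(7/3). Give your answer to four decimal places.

With m_i denoting the second derivative at x_i, h_i = 1, 1, 1, 1, and Δ_i = (y_(i+1) − y_i)/h_i = -8, 2, -4, -1:
  1·m_0 + 4·m_1 + 1·m_2 = 6(Δ_1 - Δ_0) = 60
  1·m_1 + 4·m_2 + 1·m_3 = 6(Δ_2 - Δ_1) = -36
  1·m_2 + 4·m_3 + 1·m_4 = 6(Δ_3 - Δ_2) = 18
Clamped end conditions give two more equations: 2h_0·m_0 + h_0·m_1 = 6(Δ_0 - g'(2)) = -24 and h_3·m_3 + 2h_3·m_4 = 6(g'(6) - Δ_3) = -24.
Hence m_0 = -25, m_1 = 26, m_2 = -19, m_3 = 14, m_4 = -19.
On [2, 3], g(t) = 5 - 4·(t - 2) - 25/2·(t - 2)² + 17/2·(t - 2)³.
With (t - 2) = 1/3: g(7/3) = 70/27.

2.5926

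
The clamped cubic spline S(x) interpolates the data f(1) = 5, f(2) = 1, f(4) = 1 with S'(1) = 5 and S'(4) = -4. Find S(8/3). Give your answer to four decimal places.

0.1111

Write σ_i for S''(x_i). With h_i = 1, 2 and divided differences Δ_i = -4, 0, the continuity of S' gives the tridiagonal system
  1·σ_0 + 6·σ_1 + 2·σ_2 = 6(Δ_1 - Δ_0) = 24
Clamped end conditions give two more equations: 2h_0·σ_0 + h_0·σ_1 = 6(Δ_0 - S'(1)) = -54 and h_1·σ_1 + 2h_1·σ_2 = 6(S'(4) - Δ_1) = -24.
Solving the tridiagonal system: σ_0 = -34, σ_1 = 14, σ_2 = -13.
On [2, 4], S(x) = 1 - 5·(x - 2) + 7·(x - 2)² - 9/4·(x - 2)³.
With (x - 2) = 2/3: S(8/3) = 1/9.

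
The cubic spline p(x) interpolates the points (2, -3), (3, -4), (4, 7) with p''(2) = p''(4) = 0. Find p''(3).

18

With σ_i denoting the second derivative at x_i, h_i = 1, 1, and Δ_i = (y_(i+1) − y_i)/h_i = -1, 11:
  1·σ_0 + 4·σ_1 + 1·σ_2 = 6(Δ_1 - Δ_0) = 72
Natural end conditions: σ_0 = σ_2 = 0.
Forward elimination and back-substitution give σ_0 = 0, σ_1 = 18, σ_2 = 0.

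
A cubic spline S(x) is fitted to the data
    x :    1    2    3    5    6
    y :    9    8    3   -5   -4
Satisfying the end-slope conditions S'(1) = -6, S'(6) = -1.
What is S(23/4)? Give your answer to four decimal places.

-3.9951

Write σ_i for S''(x_i). With h_i = 1, 1, 2, 1 and divided differences Δ_i = -1, -5, -4, 1, the continuity of S' gives the tridiagonal system
  1·σ_0 + 4·σ_1 + 1·σ_2 = 6(Δ_1 - Δ_0) = -24
  1·σ_1 + 6·σ_2 + 2·σ_3 = 6(Δ_2 - Δ_1) = 6
  2·σ_2 + 6·σ_3 + 1·σ_4 = 6(Δ_3 - Δ_2) = 30
Clamped end conditions give two more equations: 2h_0·σ_0 + h_0·σ_1 = 6(Δ_0 - S'(1)) = 30 and h_3·σ_3 + 2h_3·σ_4 = 6(S'(6) - Δ_3) = -12.
Hence σ_0 = 331/16, σ_1 = -91/8, σ_2 = 13/16, σ_3 = 25/4, σ_4 = -73/8.
On [5, 6], S(x) = -5 + 7/16·(x - 5) + 25/8·(x - 5)² - 41/16·(x - 5)³.
With (x - 5) = 3/4: S(23/4) = -4091/1024.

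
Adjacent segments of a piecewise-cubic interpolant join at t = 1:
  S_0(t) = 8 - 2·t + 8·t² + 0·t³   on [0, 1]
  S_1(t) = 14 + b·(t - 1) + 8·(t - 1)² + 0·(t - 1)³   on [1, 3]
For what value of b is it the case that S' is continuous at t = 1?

14

S_0'(t) = -2 + 16·t + 0·t², so S_0'(1) = 14. On the right, S_1'(1) = b, so b = 14.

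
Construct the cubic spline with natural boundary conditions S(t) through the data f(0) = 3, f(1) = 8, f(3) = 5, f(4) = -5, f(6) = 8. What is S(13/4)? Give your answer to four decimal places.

2.3637

With m_i denoting the second derivative at x_i, h_i = 1, 2, 1, 2, and Δ_i = (y_(i+1) − y_i)/h_i = 5, -3/2, -10, 13/2:
  1·m_0 + 6·m_1 + 2·m_2 = 6(Δ_1 - Δ_0) = -39
  2·m_1 + 6·m_2 + 1·m_3 = 6(Δ_2 - Δ_1) = -51
  1·m_2 + 6·m_3 + 2·m_4 = 6(Δ_3 - Δ_2) = 99
Natural end conditions: m_0 = m_4 = 0.
Solving: m_0 = 0, m_1 = -185/62, m_2 = -327/31, m_3 = 566/31, m_4 = 0.
On [3, 4], S(t) = 5 - 886/93·(t - 3) - 327/62·(t - 3)² + 893/186·(t - 3)³.
With (t - 3) = 1/4: S(13/4) = 9379/3968.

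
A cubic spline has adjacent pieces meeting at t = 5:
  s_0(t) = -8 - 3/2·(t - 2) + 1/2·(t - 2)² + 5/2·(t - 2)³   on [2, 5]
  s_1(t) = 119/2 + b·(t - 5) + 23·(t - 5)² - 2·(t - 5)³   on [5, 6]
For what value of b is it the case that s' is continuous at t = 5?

s_0'(t) = -3/2 + 1·(t - 2) + 15/2·(t - 2)², so s_0'(5) = 69. On the right, s_1'(5) = b, so b = 69.

69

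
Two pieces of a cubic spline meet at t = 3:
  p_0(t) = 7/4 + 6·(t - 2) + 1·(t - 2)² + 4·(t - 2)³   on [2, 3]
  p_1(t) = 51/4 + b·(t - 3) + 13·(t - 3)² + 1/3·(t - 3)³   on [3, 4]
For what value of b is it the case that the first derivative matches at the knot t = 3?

20

p_0'(t) = 6 + 2·(t - 2) + 12·(t - 2)², so p_0'(3) = 20. On the right, p_1'(3) = b, so b = 20.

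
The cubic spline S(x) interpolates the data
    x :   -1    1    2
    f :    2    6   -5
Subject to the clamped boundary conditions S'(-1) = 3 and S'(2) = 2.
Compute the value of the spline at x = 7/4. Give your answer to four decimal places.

-4.0859

With M_i denoting the second derivative at x_i, h_i = 2, 1, and Δ_i = (y_(i+1) − y_i)/h_i = 2, -11:
  2·M_0 + 6·M_1 + 1·M_2 = 6(Δ_1 - Δ_0) = -78
Clamped end conditions give two more equations: 2h_0·M_0 + h_0·M_1 = 6(Δ_0 - S'(-1)) = -6 and h_1·M_1 + 2h_1·M_2 = 6(S'(2) - Δ_1) = 78.
Solving the tridiagonal system: M_0 = 67/6, M_1 = -76/3, M_2 = 155/3.
On [1, 2], S(x) = 6 - 67/6·(x - 1) - 38/3·(x - 1)² + 77/6·(x - 1)³.
With (x - 1) = 3/4: S(7/4) = -523/128.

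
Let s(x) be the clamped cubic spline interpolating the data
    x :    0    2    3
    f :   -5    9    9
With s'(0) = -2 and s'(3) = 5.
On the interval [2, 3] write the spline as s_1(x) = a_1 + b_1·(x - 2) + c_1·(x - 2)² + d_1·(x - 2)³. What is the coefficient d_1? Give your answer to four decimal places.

With M_i denoting the second derivative at x_i, h_i = 2, 1, and Δ_i = (y_(i+1) − y_i)/h_i = 7, 0:
  2·M_0 + 6·M_1 + 1·M_2 = 6(Δ_1 - Δ_0) = -42
Clamped end conditions give two more equations: 2h_0·M_0 + h_0·M_1 = 6(Δ_0 - s'(0)) = 54 and h_1·M_1 + 2h_1·M_2 = 6(s'(3) - Δ_1) = 30.
Solving: M_0 = 137/6, M_1 = -56/3, M_2 = 73/3.
On [2, 3], with s_1(x) = a_1 + b_1·(x - 2) + c_1·(x - 2)² + d_1·(x - 2)³: c_1 = M_1/2 = -28/3, d_1 = (M_2 - M_1)/(6h_1) = 43/6, b_1 = Δ_1 - h_1(2M_1 + M_2)/6 = 13/6.

7.1667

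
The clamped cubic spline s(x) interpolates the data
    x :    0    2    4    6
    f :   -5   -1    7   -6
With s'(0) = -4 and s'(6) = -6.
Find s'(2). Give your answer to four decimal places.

With M_i denoting the second derivative at x_i, h_i = 2, 2, 2, and Δ_i = (y_(i+1) − y_i)/h_i = 2, 4, -13/2:
  2·M_0 + 8·M_1 + 2·M_2 = 6(Δ_1 - Δ_0) = 12
  2·M_1 + 8·M_2 + 2·M_3 = 6(Δ_2 - Δ_1) = -63
Clamped end conditions give two more equations: 2h_0·M_0 + h_0·M_1 = 6(Δ_0 - s'(0)) = 36 and h_2·M_2 + 2h_2·M_3 = 6(s'(6) - Δ_2) = 3.
Forward elimination and back-substitution give M_0 = 241/30, M_1 = 29/15, M_2 = -293/30, M_3 = 169/30.
On [2, 4], s'(x) = b_1 + 2c_1·(x - 2) + 3d_1·(x - 2)² with b_1 = Δ_1 - h_1(2M_1 + M_2)/6 = 179/30, c_1 = M_1/2 = 29/30, d_1 = (M_2 - M_1)/(6h_1) = -39/40. So s'(2) = 179/30.

5.9667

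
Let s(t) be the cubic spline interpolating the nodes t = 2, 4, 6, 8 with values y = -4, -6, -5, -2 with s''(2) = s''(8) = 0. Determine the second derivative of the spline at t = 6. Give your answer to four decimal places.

With M_i denoting the second derivative at x_i, h_i = 2, 2, 2, and Δ_i = (y_(i+1) − y_i)/h_i = -1, 1/2, 3/2:
  2·M_0 + 8·M_1 + 2·M_2 = 6(Δ_1 - Δ_0) = 9
  2·M_1 + 8·M_2 + 2·M_3 = 6(Δ_2 - Δ_1) = 6
Natural end conditions: M_0 = M_3 = 0.
Forward elimination and back-substitution give M_0 = 0, M_1 = 1, M_2 = 1/2, M_3 = 0.

0.5000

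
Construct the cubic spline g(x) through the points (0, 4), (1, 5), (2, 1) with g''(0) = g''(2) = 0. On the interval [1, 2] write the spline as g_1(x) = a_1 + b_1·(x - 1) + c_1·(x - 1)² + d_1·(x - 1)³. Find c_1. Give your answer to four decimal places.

Write M_i for g''(x_i). With h_i = 1, 1 and divided differences Δ_i = 1, -4, the continuity of g' gives the tridiagonal system
  1·M_0 + 4·M_1 + 1·M_2 = 6(Δ_1 - Δ_0) = -30
Natural end conditions: M_0 = M_2 = 0.
Solving the tridiagonal system: M_0 = 0, M_1 = -15/2, M_2 = 0.
On [1, 2], with g_1(x) = a_1 + b_1·(x - 1) + c_1·(x - 1)² + d_1·(x - 1)³: c_1 = M_1/2 = -15/4, d_1 = (M_2 - M_1)/(6h_1) = 5/4, b_1 = Δ_1 - h_1(2M_1 + M_2)/6 = -3/2.

-3.7500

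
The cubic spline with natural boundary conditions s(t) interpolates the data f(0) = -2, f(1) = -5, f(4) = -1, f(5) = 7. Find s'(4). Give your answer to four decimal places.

6.5333

Write σ_i for s''(x_i). With h_i = 1, 3, 1 and divided differences Δ_i = -3, 4/3, 8, the continuity of s' gives the tridiagonal system
  1·σ_0 + 8·σ_1 + 3·σ_2 = 6(Δ_1 - Δ_0) = 26
  3·σ_1 + 8·σ_2 + 1·σ_3 = 6(Δ_2 - Δ_1) = 40
Natural end conditions: σ_0 = σ_3 = 0.
Hence σ_0 = 0, σ_1 = 8/5, σ_2 = 22/5, σ_3 = 0.
On [4, 5], s'(t) = b_2 + 2c_2·(t - 4) + 3d_2·(t - 4)² with b_2 = Δ_2 - h_2(2σ_2 + σ_3)/6 = 98/15, c_2 = σ_2/2 = 11/5, d_2 = (σ_3 - σ_2)/(6h_2) = -11/15. So s'(4) = 98/15.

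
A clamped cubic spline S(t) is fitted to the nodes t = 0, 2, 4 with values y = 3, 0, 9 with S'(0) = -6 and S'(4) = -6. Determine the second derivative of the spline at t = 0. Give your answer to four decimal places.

With M_i denoting the second derivative at x_i, h_i = 2, 2, and Δ_i = (y_(i+1) − y_i)/h_i = -3/2, 9/2:
  2·M_0 + 8·M_1 + 2·M_2 = 6(Δ_1 - Δ_0) = 36
Clamped end conditions give two more equations: 2h_0·M_0 + h_0·M_1 = 6(Δ_0 - S'(0)) = 27 and h_1·M_1 + 2h_1·M_2 = 6(S'(4) - Δ_1) = -63.
Solving: M_0 = 9/4, M_1 = 9, M_2 = -81/4.

2.2500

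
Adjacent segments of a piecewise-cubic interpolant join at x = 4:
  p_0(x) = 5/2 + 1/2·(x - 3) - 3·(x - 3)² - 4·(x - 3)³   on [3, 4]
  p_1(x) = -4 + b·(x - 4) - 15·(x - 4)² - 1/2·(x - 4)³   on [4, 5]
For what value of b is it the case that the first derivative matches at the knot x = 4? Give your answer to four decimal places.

p_0'(x) = 1/2 - 6·(x - 3) - 12·(x - 3)², so p_0'(4) = -35/2. On the right, p_1'(4) = b, so b = -35/2.

-17.5000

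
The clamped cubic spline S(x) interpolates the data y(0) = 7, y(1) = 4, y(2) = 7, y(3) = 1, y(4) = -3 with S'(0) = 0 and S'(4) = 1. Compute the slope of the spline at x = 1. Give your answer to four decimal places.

0.0893

Let M_i = S''(x_i). Step sizes h_i = 1, 1, 1, 1; slopes of the chords Δ_i = (y_(i+1) - y_i)/h_i = -3, 3, -6, -4.
  1·M_0 + 4·M_1 + 1·M_2 = 6(Δ_1 - Δ_0) = 36
  1·M_1 + 4·M_2 + 1·M_3 = 6(Δ_2 - Δ_1) = -54
  1·M_2 + 4·M_3 + 1·M_4 = 6(Δ_3 - Δ_2) = 12
Clamped end conditions give two more equations: 2h_0·M_0 + h_0·M_1 = 6(Δ_0 - S'(0)) = -18 and h_3·M_3 + 2h_3·M_4 = 6(S'(4) - Δ_3) = 30.
Solving: M_0 = -509/28, M_1 = 257/14, M_2 = -77/4, M_3 = 65/14, M_4 = 355/28.
On [1, 2], S'(x) = b_1 + 2c_1·(x - 1) + 3d_1·(x - 1)² with b_1 = Δ_1 - h_1(2M_1 + M_2)/6 = 5/56, c_1 = M_1/2 = 257/28, d_1 = (M_2 - M_1)/(6h_1) = -351/56. So S'(1) = 5/56.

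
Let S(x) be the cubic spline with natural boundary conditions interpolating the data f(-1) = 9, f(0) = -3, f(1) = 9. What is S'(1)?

18

Write σ_i for S''(x_i). With h_i = 1, 1 and divided differences Δ_i = -12, 12, the continuity of S' gives the tridiagonal system
  1·σ_0 + 4·σ_1 + 1·σ_2 = 6(Δ_1 - Δ_0) = 144
Natural end conditions: σ_0 = σ_2 = 0.
Hence σ_0 = 0, σ_1 = 36, σ_2 = 0.
On [0, 1], S'(x) = b_1 + 2c_1·x + 3d_1·x² with b_1 = Δ_1 - h_1(2σ_1 + σ_2)/6 = 0, c_1 = σ_1/2 = 18, d_1 = (σ_2 - σ_1)/(6h_1) = -6. So S'(1) = 18.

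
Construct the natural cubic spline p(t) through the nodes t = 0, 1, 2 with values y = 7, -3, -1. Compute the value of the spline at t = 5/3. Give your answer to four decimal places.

-2.5556

Write M_i for p''(x_i). With h_i = 1, 1 and divided differences Δ_i = -10, 2, the continuity of p' gives the tridiagonal system
  1·M_0 + 4·M_1 + 1·M_2 = 6(Δ_1 - Δ_0) = 72
Natural end conditions: M_0 = M_2 = 0.
Forward elimination and back-substitution give M_0 = 0, M_1 = 18, M_2 = 0.
On [1, 2], p(t) = -3 - 4·(t - 1) + 9·(t - 1)² - 3·(t - 1)³.
With (t - 1) = 2/3: p(5/3) = -23/9.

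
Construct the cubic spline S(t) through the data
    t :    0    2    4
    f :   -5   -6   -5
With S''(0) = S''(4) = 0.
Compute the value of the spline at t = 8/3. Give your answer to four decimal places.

Let M_i = S''(x_i). Step sizes h_i = 2, 2; slopes of the chords Δ_i = (y_(i+1) - y_i)/h_i = -1/2, 1/2.
  2·M_0 + 8·M_1 + 2·M_2 = 6(Δ_1 - Δ_0) = 6
Natural end conditions: M_0 = M_2 = 0.
Solving: M_0 = 0, M_1 = 3/4, M_2 = 0.
On [2, 4], S(t) = -6 + 0·(t - 2) + 3/8·(t - 2)² - 1/16·(t - 2)³.
With (t - 2) = 2/3: S(8/3) = -158/27.

-5.8519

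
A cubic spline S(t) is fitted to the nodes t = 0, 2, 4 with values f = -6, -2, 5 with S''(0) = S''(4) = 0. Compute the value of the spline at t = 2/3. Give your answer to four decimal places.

Let M_i = S''(x_i). Step sizes h_i = 2, 2; slopes of the chords Δ_i = (y_(i+1) - y_i)/h_i = 2, 7/2.
  2·M_0 + 8·M_1 + 2·M_2 = 6(Δ_1 - Δ_0) = 9
Natural end conditions: M_0 = M_2 = 0.
Solving: M_0 = 0, M_1 = 9/8, M_2 = 0.
On [0, 2], S(t) = -6 + 13/8·t + 0·t² + 3/32·t³.
With t = 2/3: S(2/3) = -44/9.

-4.8889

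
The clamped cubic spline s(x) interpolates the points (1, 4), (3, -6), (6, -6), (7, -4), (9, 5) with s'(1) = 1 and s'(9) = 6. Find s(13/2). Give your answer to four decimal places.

-5.0864

Let M_i = s''(x_i). Step sizes h_i = 2, 3, 1, 2; slopes of the chords Δ_i = (y_(i+1) - y_i)/h_i = -5, 0, 2, 9/2.
  2·M_0 + 10·M_1 + 3·M_2 = 6(Δ_1 - Δ_0) = 30
  3·M_1 + 8·M_2 + 1·M_3 = 6(Δ_2 - Δ_1) = 12
  1·M_2 + 6·M_3 + 2·M_4 = 6(Δ_3 - Δ_2) = 15
Clamped end conditions give two more equations: 2h_0·M_0 + h_0·M_1 = 6(Δ_0 - s'(1)) = -36 and h_3·M_3 + 2h_3·M_4 = 6(s'(9) - Δ_3) = 9.
Hence M_0 = -1607/136, M_1 = 383/68, M_2 = -61/68, M_3 = 155/68, M_4 = 151/136.
On [6, 7], s(x) = -6 + 261/136·(x - 6) - 61/136·(x - 6)² + 9/17·(x - 6)³.
With (x - 6) = 1/2: s(13/2) = -2767/544.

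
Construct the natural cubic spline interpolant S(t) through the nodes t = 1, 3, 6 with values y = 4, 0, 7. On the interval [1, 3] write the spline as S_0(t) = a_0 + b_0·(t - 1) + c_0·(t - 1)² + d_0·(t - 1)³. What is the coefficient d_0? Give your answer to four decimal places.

0.2167

With σ_i denoting the second derivative at x_i, h_i = 2, 3, and Δ_i = (y_(i+1) − y_i)/h_i = -2, 7/3:
  2·σ_0 + 10·σ_1 + 3·σ_2 = 6(Δ_1 - Δ_0) = 26
Natural end conditions: σ_0 = σ_2 = 0.
Hence σ_0 = 0, σ_1 = 13/5, σ_2 = 0.
On [1, 3], with S_0(t) = a_0 + b_0·(t - 1) + c_0·(t - 1)² + d_0·(t - 1)³: c_0 = σ_0/2 = 0, d_0 = (σ_1 - σ_0)/(6h_0) = 13/60, b_0 = Δ_0 - h_0(2σ_0 + σ_1)/6 = -43/15.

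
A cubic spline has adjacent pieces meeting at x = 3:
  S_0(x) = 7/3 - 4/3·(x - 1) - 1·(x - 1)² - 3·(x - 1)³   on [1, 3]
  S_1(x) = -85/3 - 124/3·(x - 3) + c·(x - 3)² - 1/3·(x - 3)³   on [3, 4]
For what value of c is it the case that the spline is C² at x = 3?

-19

S_0''(x) = -2 - 18·(x - 1), so S_0''(3) = -38. On the right, S_1''(3) = 2c, so c = -19.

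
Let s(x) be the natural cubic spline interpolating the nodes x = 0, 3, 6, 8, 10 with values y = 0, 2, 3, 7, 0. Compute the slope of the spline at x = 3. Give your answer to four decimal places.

-0.0357

Write σ_i for s''(x_i). With h_i = 3, 3, 2, 2 and divided differences Δ_i = 2/3, 1/3, 2, -7/2, the continuity of s' gives the tridiagonal system
  3·σ_0 + 12·σ_1 + 3·σ_2 = 6(Δ_1 - Δ_0) = -2
  3·σ_1 + 10·σ_2 + 2·σ_3 = 6(Δ_2 - Δ_1) = 10
  2·σ_2 + 8·σ_3 + 2·σ_4 = 6(Δ_3 - Δ_2) = -33
Natural end conditions: σ_0 = σ_4 = 0.
Forward elimination and back-substitution give σ_0 = 0, σ_1 = -59/84, σ_2 = 15/7, σ_3 = -261/56, σ_4 = 0.
On [3, 6], s'(x) = b_1 + 2c_1·(x - 3) + 3d_1·(x - 3)² with b_1 = Δ_1 - h_1(2σ_1 + σ_2)/6 = -1/28, c_1 = σ_1/2 = -59/168, d_1 = (σ_2 - σ_1)/(6h_1) = 239/1512. So s'(3) = -1/28.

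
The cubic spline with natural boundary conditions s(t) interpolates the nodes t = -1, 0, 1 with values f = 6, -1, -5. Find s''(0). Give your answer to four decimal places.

4.5000

With M_i denoting the second derivative at x_i, h_i = 1, 1, and Δ_i = (y_(i+1) − y_i)/h_i = -7, -4:
  1·M_0 + 4·M_1 + 1·M_2 = 6(Δ_1 - Δ_0) = 18
Natural end conditions: M_0 = M_2 = 0.
Solving the tridiagonal system: M_0 = 0, M_1 = 9/2, M_2 = 0.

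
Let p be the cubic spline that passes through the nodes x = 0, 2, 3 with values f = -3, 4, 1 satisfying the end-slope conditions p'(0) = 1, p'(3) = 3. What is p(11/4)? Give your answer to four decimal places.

0.9336

Let M_i = p''(x_i). Step sizes h_i = 2, 1; slopes of the chords Δ_i = (y_(i+1) - y_i)/h_i = 7/2, -3.
  2·M_0 + 6·M_1 + 1·M_2 = 6(Δ_1 - Δ_0) = -39
Clamped end conditions give two more equations: 2h_0·M_0 + h_0·M_1 = 6(Δ_0 - p'(0)) = 15 and h_1·M_1 + 2h_1·M_2 = 6(p'(3) - Δ_1) = 36.
Hence M_0 = 131/12, M_1 = -43/3, M_2 = 151/6.
On [2, 3], p(x) = 4 - 29/12·(x - 2) - 43/6·(x - 2)² + 79/12·(x - 2)³.
With (x - 2) = 3/4: p(11/4) = 239/256.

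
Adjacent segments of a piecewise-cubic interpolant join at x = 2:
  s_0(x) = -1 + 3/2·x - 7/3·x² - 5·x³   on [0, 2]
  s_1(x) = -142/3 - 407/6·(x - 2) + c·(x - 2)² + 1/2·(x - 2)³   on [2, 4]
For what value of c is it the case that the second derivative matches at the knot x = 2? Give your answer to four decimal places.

-32.3333

s_0''(x) = -14/3 - 30·x, so s_0''(2) = -194/3. On the right, s_1''(2) = 2c, so c = -97/3.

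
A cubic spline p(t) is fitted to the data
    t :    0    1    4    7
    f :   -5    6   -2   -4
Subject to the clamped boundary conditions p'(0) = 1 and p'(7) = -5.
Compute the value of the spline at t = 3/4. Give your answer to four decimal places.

2.7087

Let M_i = p''(x_i). Step sizes h_i = 1, 3, 3; slopes of the chords Δ_i = (y_(i+1) - y_i)/h_i = 11, -8/3, -2/3.
  1·M_0 + 8·M_1 + 3·M_2 = 6(Δ_1 - Δ_0) = -82
  3·M_1 + 12·M_2 + 3·M_3 = 6(Δ_2 - Δ_1) = 12
Clamped end conditions give two more equations: 2h_0·M_0 + h_0·M_1 = 6(Δ_0 - p'(0)) = 60 and h_2·M_2 + 2h_2·M_3 = 6(p'(7) - Δ_2) = -26.
Solving the tridiagonal system: M_0 = 1208/31, M_1 = -556/31, M_2 = 698/93, M_3 = -752/93.
On [0, 1], p(t) = -5 + 1·t + 604/31·t² - 294/31·t³.
With t = 3/4: p(3/4) = 2687/992.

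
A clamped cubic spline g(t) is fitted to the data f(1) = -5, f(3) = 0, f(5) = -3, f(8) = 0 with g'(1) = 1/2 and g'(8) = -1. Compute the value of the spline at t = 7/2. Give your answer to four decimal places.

-0.1622

Put m_i = g'' at the i-th knot. Here h = (2, 2, 3) and Δ = (5/2, -3/2, 1), so the interior equations h_(i-1)·m_(i-1) + 2(h_(i-1)+h_i)·m_i + h_i·m_(i+1) = 6(Δ_i − Δ_(i-1)) read
  2·m_0 + 8·m_1 + 2·m_2 = 6(Δ_1 - Δ_0) = -24
  2·m_1 + 10·m_2 + 3·m_3 = 6(Δ_2 - Δ_1) = 15
Clamped end conditions give two more equations: 2h_0·m_0 + h_0·m_1 = 6(Δ_0 - g'(1)) = 12 and h_2·m_2 + 2h_2·m_3 = 6(g'(8) - Δ_2) = -12.
Solving the tridiagonal system: m_0 = 210/37, m_1 = -198/37, m_2 = 138/37, m_3 = -143/37.
On [3, 5], g(t) = 0 + 61/74·(t - 3) - 99/37·(t - 3)² + 28/37·(t - 3)³.
With (t - 3) = 1/2: g(7/2) = -6/37.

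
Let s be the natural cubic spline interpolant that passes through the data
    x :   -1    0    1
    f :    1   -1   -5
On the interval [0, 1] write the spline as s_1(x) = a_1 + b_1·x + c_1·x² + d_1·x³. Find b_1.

Let m_i = s''(x_i). Step sizes h_i = 1, 1; slopes of the chords Δ_i = (y_(i+1) - y_i)/h_i = -2, -4.
  1·m_0 + 4·m_1 + 1·m_2 = 6(Δ_1 - Δ_0) = -12
Natural end conditions: m_0 = m_2 = 0.
Hence m_0 = 0, m_1 = -3, m_2 = 0.
On [0, 1], with s_1(x) = a_1 + b_1·x + c_1·x² + d_1·x³: c_1 = m_1/2 = -3/2, d_1 = (m_2 - m_1)/(6h_1) = 1/2, b_1 = Δ_1 - h_1(2m_1 + m_2)/6 = -3.

-3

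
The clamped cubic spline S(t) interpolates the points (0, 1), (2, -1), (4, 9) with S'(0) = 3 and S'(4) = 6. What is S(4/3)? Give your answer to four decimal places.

-0.2593

With σ_i denoting the second derivative at x_i, h_i = 2, 2, and Δ_i = (y_(i+1) − y_i)/h_i = -1, 5:
  2·σ_0 + 8·σ_1 + 2·σ_2 = 6(Δ_1 - Δ_0) = 36
Clamped end conditions give two more equations: 2h_0·σ_0 + h_0·σ_1 = 6(Δ_0 - S'(0)) = -24 and h_1·σ_1 + 2h_1·σ_2 = 6(S'(4) - Δ_1) = 6.
Solving the tridiagonal system: σ_0 = -39/4, σ_1 = 15/2, σ_2 = -9/4.
On [0, 2], S(t) = 1 + 3·t - 39/8·t² + 23/16·t³.
With t = 4/3: S(4/3) = -7/27.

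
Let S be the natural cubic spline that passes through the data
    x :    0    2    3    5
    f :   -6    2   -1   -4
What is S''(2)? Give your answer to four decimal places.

-7.4571

Put σ_i = S'' at the i-th knot. Here h = (2, 1, 2) and Δ = (4, -3, -3/2), so the interior equations h_(i-1)·σ_(i-1) + 2(h_(i-1)+h_i)·σ_i + h_i·σ_(i+1) = 6(Δ_i − Δ_(i-1)) read
  2·σ_0 + 6·σ_1 + 1·σ_2 = 6(Δ_1 - Δ_0) = -42
  1·σ_1 + 6·σ_2 + 2·σ_3 = 6(Δ_2 - Δ_1) = 9
Natural end conditions: σ_0 = σ_3 = 0.
Solving: σ_0 = 0, σ_1 = -261/35, σ_2 = 96/35, σ_3 = 0.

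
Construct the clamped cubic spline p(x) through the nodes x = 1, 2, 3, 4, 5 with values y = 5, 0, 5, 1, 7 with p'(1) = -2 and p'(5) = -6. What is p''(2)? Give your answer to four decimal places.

28.1429

Let σ_i = p''(x_i). Step sizes h_i = 1, 1, 1, 1; slopes of the chords Δ_i = (y_(i+1) - y_i)/h_i = -5, 5, -4, 6.
  1·σ_0 + 4·σ_1 + 1·σ_2 = 6(Δ_1 - Δ_0) = 60
  1·σ_1 + 4·σ_2 + 1·σ_3 = 6(Δ_2 - Δ_1) = -54
  1·σ_2 + 4·σ_3 + 1·σ_4 = 6(Δ_3 - Δ_2) = 60
Clamped end conditions give two more equations: 2h_0·σ_0 + h_0·σ_1 = 6(Δ_0 - p'(1)) = -18 and h_3·σ_3 + 2h_3·σ_4 = 6(p'(5) - Δ_3) = -72.
Solving: σ_0 = -323/14, σ_1 = 197/7, σ_2 = -59/2, σ_3 = 251/7, σ_4 = -755/14.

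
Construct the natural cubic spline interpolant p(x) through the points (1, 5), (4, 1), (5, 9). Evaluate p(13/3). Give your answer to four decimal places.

3.2346

Let σ_i = p''(x_i). Step sizes h_i = 3, 1; slopes of the chords Δ_i = (y_(i+1) - y_i)/h_i = -4/3, 8.
  3·σ_0 + 8·σ_1 + 1·σ_2 = 6(Δ_1 - Δ_0) = 56
Natural end conditions: σ_0 = σ_2 = 0.
Forward elimination and back-substitution give σ_0 = 0, σ_1 = 7, σ_2 = 0.
On [4, 5], p(x) = 1 + 17/3·(x - 4) + 7/2·(x - 4)² - 7/6·(x - 4)³.
With (x - 4) = 1/3: p(13/3) = 262/81.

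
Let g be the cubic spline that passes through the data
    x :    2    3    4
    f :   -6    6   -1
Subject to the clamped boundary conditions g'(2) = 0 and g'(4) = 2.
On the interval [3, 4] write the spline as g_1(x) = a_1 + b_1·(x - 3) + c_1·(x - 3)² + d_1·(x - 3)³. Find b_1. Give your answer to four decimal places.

3.2500

With m_i denoting the second derivative at x_i, h_i = 1, 1, and Δ_i = (y_(i+1) − y_i)/h_i = 12, -7:
  1·m_0 + 4·m_1 + 1·m_2 = 6(Δ_1 - Δ_0) = -114
Clamped end conditions give two more equations: 2h_0·m_0 + h_0·m_1 = 6(Δ_0 - g'(2)) = 72 and h_1·m_1 + 2h_1·m_2 = 6(g'(4) - Δ_1) = 54.
Forward elimination and back-substitution give m_0 = 131/2, m_1 = -59, m_2 = 113/2.
On [3, 4], with g_1(x) = a_1 + b_1·(x - 3) + c_1·(x - 3)² + d_1·(x - 3)³: c_1 = m_1/2 = -59/2, d_1 = (m_2 - m_1)/(6h_1) = 77/4, b_1 = Δ_1 - h_1(2m_1 + m_2)/6 = 13/4.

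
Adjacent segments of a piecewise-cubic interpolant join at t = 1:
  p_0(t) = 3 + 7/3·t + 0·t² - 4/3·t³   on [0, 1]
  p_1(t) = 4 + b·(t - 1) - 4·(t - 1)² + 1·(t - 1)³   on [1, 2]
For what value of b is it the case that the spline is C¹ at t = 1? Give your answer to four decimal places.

-1.6667

p_0'(t) = 7/3 + 0·t - 4·t², so p_0'(1) = -5/3. On the right, p_1'(1) = b, so b = -5/3.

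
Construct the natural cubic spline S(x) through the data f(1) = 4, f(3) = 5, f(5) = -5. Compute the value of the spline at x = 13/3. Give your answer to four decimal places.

-0.8519

With M_i denoting the second derivative at x_i, h_i = 2, 2, and Δ_i = (y_(i+1) − y_i)/h_i = 1/2, -5:
  2·M_0 + 8·M_1 + 2·M_2 = 6(Δ_1 - Δ_0) = -33
Natural end conditions: M_0 = M_2 = 0.
Solving the tridiagonal system: M_0 = 0, M_1 = -33/8, M_2 = 0.
On [3, 5], S(x) = 5 - 9/4·(x - 3) - 33/16·(x - 3)² + 11/32·(x - 3)³.
With (x - 3) = 4/3: S(13/3) = -23/27.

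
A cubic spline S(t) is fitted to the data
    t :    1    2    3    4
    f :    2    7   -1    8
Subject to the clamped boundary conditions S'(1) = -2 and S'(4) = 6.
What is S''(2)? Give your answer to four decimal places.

Let m_i = S''(x_i). Step sizes h_i = 1, 1, 1; slopes of the chords Δ_i = (y_(i+1) - y_i)/h_i = 5, -8, 9.
  1·m_0 + 4·m_1 + 1·m_2 = 6(Δ_1 - Δ_0) = -78
  1·m_1 + 4·m_2 + 1·m_3 = 6(Δ_2 - Δ_1) = 102
Clamped end conditions give two more equations: 2h_0·m_0 + h_0·m_1 = 6(Δ_0 - S'(1)) = 42 and h_2·m_2 + 2h_2·m_3 = 6(S'(4) - Δ_2) = -18.
Hence m_0 = 124/3, m_1 = -122/3, m_2 = 130/3, m_3 = -92/3.

-40.6667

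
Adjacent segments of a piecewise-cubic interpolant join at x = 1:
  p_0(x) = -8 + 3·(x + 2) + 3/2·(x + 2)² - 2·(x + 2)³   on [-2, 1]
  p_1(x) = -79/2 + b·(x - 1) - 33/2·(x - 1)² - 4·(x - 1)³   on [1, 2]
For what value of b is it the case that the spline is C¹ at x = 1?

p_0'(x) = 3 + 3·(x + 2) - 6·(x + 2)², so p_0'(1) = -42. On the right, p_1'(1) = b, so b = -42.

-42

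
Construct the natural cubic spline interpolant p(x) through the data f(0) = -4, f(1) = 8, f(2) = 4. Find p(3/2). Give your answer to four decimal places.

7.5000

Write m_i for p''(x_i). With h_i = 1, 1 and divided differences Δ_i = 12, -4, the continuity of p' gives the tridiagonal system
  1·m_0 + 4·m_1 + 1·m_2 = 6(Δ_1 - Δ_0) = -96
Natural end conditions: m_0 = m_2 = 0.
Forward elimination and back-substitution give m_0 = 0, m_1 = -24, m_2 = 0.
On [1, 2], p(x) = 8 + 4·(x - 1) - 12·(x - 1)² + 4·(x - 1)³.
With (x - 1) = 1/2: p(3/2) = 15/2.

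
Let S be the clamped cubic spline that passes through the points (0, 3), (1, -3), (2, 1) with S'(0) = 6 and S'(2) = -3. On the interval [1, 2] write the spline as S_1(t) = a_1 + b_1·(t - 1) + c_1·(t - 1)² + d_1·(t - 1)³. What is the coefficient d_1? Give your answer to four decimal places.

-13.2500

Write M_i for S''(x_i). With h_i = 1, 1 and divided differences Δ_i = -6, 4, the continuity of S' gives the tridiagonal system
  1·M_0 + 4·M_1 + 1·M_2 = 6(Δ_1 - Δ_0) = 60
Clamped end conditions give two more equations: 2h_0·M_0 + h_0·M_1 = 6(Δ_0 - S'(0)) = -72 and h_1·M_1 + 2h_1·M_2 = 6(S'(2) - Δ_1) = -42.
Hence M_0 = -111/2, M_1 = 39, M_2 = -81/2.
On [1, 2], with S_1(t) = a_1 + b_1·(t - 1) + c_1·(t - 1)² + d_1·(t - 1)³: c_1 = M_1/2 = 39/2, d_1 = (M_2 - M_1)/(6h_1) = -53/4, b_1 = Δ_1 - h_1(2M_1 + M_2)/6 = -9/4.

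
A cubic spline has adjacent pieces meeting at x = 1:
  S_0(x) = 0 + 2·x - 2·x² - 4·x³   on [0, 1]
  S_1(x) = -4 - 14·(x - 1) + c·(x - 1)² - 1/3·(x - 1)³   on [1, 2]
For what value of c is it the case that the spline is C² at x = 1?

S_0''(x) = -4 - 24·x, so S_0''(1) = -28. On the right, S_1''(1) = 2c, so c = -14.

-14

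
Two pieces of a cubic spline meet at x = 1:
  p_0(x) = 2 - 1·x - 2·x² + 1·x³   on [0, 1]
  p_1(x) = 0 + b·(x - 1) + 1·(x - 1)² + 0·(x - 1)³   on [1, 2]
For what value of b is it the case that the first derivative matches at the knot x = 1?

-2

p_0'(x) = -1 - 4·x + 3·x², so p_0'(1) = -2. On the right, p_1'(1) = b, so b = -2.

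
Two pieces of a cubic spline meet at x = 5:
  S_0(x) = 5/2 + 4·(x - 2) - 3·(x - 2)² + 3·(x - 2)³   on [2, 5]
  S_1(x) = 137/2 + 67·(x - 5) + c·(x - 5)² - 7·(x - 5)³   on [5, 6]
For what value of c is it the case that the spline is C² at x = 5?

S_0''(x) = -6 + 18·(x - 2), so S_0''(5) = 48. On the right, S_1''(5) = 2c, so c = 24.

24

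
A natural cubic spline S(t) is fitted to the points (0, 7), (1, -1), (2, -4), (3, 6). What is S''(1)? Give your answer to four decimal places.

Write M_i for S''(x_i). With h_i = 1, 1, 1 and divided differences Δ_i = -8, -3, 10, the continuity of S' gives the tridiagonal system
  1·M_0 + 4·M_1 + 1·M_2 = 6(Δ_1 - Δ_0) = 30
  1·M_1 + 4·M_2 + 1·M_3 = 6(Δ_2 - Δ_1) = 78
Natural end conditions: M_0 = M_3 = 0.
Solving the tridiagonal system: M_0 = 0, M_1 = 14/5, M_2 = 94/5, M_3 = 0.

2.8000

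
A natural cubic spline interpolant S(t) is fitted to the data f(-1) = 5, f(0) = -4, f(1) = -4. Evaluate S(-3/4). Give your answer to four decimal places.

2.2227

Write σ_i for S''(x_i). With h_i = 1, 1 and divided differences Δ_i = -9, 0, the continuity of S' gives the tridiagonal system
  1·σ_0 + 4·σ_1 + 1·σ_2 = 6(Δ_1 - Δ_0) = 54
Natural end conditions: σ_0 = σ_2 = 0.
Solving: σ_0 = 0, σ_1 = 27/2, σ_2 = 0.
On [-1, 0], S(t) = 5 - 45/4·(t + 1) + 0·(t + 1)² + 9/4·(t + 1)³.
With (t + 1) = 1/4: S(-3/4) = 569/256.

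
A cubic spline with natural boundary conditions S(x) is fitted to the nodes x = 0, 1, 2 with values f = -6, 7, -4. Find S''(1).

With σ_i denoting the second derivative at x_i, h_i = 1, 1, and Δ_i = (y_(i+1) − y_i)/h_i = 13, -11:
  1·σ_0 + 4·σ_1 + 1·σ_2 = 6(Δ_1 - Δ_0) = -144
Natural end conditions: σ_0 = σ_2 = 0.
Solving: σ_0 = 0, σ_1 = -36, σ_2 = 0.

-36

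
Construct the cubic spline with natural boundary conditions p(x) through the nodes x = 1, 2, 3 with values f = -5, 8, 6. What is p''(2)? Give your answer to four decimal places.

Put σ_i = p'' at the i-th knot. Here h = (1, 1) and Δ = (13, -2), so the interior equations h_(i-1)·σ_(i-1) + 2(h_(i-1)+h_i)·σ_i + h_i·σ_(i+1) = 6(Δ_i − Δ_(i-1)) read
  1·σ_0 + 4·σ_1 + 1·σ_2 = 6(Δ_1 - Δ_0) = -90
Natural end conditions: σ_0 = σ_2 = 0.
Solving the tridiagonal system: σ_0 = 0, σ_1 = -45/2, σ_2 = 0.

-22.5000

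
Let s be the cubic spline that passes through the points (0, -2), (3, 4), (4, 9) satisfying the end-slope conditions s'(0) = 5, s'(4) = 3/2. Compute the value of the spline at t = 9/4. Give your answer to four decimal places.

1.5771

Write m_i for s''(x_i). With h_i = 3, 1 and divided differences Δ_i = 2, 5, the continuity of s' gives the tridiagonal system
  3·m_0 + 8·m_1 + 1·m_2 = 6(Δ_1 - Δ_0) = 18
Clamped end conditions give two more equations: 2h_0·m_0 + h_0·m_1 = 6(Δ_0 - s'(0)) = -18 and h_1·m_1 + 2h_1·m_2 = 6(s'(4) - Δ_1) = -21.
Hence m_0 = -49/8, m_1 = 25/4, m_2 = -109/8.
On [0, 3], s(t) = -2 + 5·t - 49/16·t² + 11/16·t³.
With t = 9/4: s(9/4) = 1615/1024.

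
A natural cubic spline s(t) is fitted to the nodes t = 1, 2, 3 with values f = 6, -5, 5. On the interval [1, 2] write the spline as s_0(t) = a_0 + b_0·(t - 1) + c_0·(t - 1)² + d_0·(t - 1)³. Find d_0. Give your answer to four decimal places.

5.2500

Put m_i = s'' at the i-th knot. Here h = (1, 1) and Δ = (-11, 10), so the interior equations h_(i-1)·m_(i-1) + 2(h_(i-1)+h_i)·m_i + h_i·m_(i+1) = 6(Δ_i − Δ_(i-1)) read
  1·m_0 + 4·m_1 + 1·m_2 = 6(Δ_1 - Δ_0) = 126
Natural end conditions: m_0 = m_2 = 0.
Hence m_0 = 0, m_1 = 63/2, m_2 = 0.
On [1, 2], with s_0(t) = a_0 + b_0·(t - 1) + c_0·(t - 1)² + d_0·(t - 1)³: c_0 = m_0/2 = 0, d_0 = (m_1 - m_0)/(6h_0) = 21/4, b_0 = Δ_0 - h_0(2m_0 + m_1)/6 = -65/4.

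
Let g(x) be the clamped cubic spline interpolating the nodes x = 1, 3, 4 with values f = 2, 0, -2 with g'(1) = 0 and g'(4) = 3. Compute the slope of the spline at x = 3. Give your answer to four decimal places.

Write M_i for g''(x_i). With h_i = 2, 1 and divided differences Δ_i = -1, -2, the continuity of g' gives the tridiagonal system
  2·M_0 + 6·M_1 + 1·M_2 = 6(Δ_1 - Δ_0) = -6
Clamped end conditions give two more equations: 2h_0·M_0 + h_0·M_1 = 6(Δ_0 - g'(1)) = -6 and h_1·M_1 + 2h_1·M_2 = 6(g'(4) - Δ_1) = 30.
Hence M_0 = 1/2, M_1 = -4, M_2 = 17.
On [3, 4], g'(x) = b_1 + 2c_1·(x - 3) + 3d_1·(x - 3)² with b_1 = Δ_1 - h_1(2M_1 + M_2)/6 = -7/2, c_1 = M_1/2 = -2, d_1 = (M_2 - M_1)/(6h_1) = 7/2. So g'(3) = -7/2.

-3.5000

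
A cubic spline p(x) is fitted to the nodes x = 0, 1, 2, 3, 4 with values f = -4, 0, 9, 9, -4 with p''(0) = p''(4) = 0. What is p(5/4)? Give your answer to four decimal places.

2.1445

Put M_i = p'' at the i-th knot. Here h = (1, 1, 1, 1) and Δ = (4, 9, 0, -13), so the interior equations h_(i-1)·M_(i-1) + 2(h_(i-1)+h_i)·M_i + h_i·M_(i+1) = 6(Δ_i − Δ_(i-1)) read
  1·M_0 + 4·M_1 + 1·M_2 = 6(Δ_1 - Δ_0) = 30
  1·M_1 + 4·M_2 + 1·M_3 = 6(Δ_2 - Δ_1) = -54
  1·M_2 + 4·M_3 + 1·M_4 = 6(Δ_3 - Δ_2) = -78
Natural end conditions: M_0 = M_4 = 0.
Solving: M_0 = 0, M_1 = 21/2, M_2 = -12, M_3 = -33/2, M_4 = 0.
On [1, 2], p(x) = 0 + 15/2·(x - 1) + 21/4·(x - 1)² - 15/4·(x - 1)³.
With (x - 1) = 1/4: p(5/4) = 549/256.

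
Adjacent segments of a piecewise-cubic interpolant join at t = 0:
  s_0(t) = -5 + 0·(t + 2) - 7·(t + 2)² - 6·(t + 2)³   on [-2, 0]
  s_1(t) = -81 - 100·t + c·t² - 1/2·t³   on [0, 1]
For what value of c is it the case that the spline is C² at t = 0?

s_0''(t) = -14 - 36·(t + 2), so s_0''(0) = -86. On the right, s_1''(0) = 2c, so c = -43.

-43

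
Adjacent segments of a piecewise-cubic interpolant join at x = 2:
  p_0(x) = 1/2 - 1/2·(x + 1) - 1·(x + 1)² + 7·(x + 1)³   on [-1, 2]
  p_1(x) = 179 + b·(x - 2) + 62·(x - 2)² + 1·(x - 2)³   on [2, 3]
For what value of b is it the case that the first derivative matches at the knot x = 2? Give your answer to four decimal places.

p_0'(x) = -1/2 - 2·(x + 1) + 21·(x + 1)², so p_0'(2) = 365/2. On the right, p_1'(2) = b, so b = 365/2.

182.5000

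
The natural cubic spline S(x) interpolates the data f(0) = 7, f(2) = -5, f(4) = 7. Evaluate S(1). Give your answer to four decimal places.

Put m_i = S'' at the i-th knot. Here h = (2, 2) and Δ = (-6, 6), so the interior equations h_(i-1)·m_(i-1) + 2(h_(i-1)+h_i)·m_i + h_i·m_(i+1) = 6(Δ_i − Δ_(i-1)) read
  2·m_0 + 8·m_1 + 2·m_2 = 6(Δ_1 - Δ_0) = 72
Natural end conditions: m_0 = m_2 = 0.
Solving: m_0 = 0, m_1 = 9, m_2 = 0.
On [0, 2], S(x) = 7 - 9·x + 0·x² + 3/4·x³.
With x = 1: S(1) = -5/4.

-1.2500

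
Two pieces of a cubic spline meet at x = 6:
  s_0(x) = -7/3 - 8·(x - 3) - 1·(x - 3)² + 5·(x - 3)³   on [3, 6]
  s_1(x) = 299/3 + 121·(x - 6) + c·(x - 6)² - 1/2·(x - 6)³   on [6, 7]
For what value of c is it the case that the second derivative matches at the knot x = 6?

44

s_0''(x) = -2 + 30·(x - 3), so s_0''(6) = 88. On the right, s_1''(6) = 2c, so c = 44.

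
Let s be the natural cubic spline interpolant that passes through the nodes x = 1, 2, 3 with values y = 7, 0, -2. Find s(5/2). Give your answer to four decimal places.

With σ_i denoting the second derivative at x_i, h_i = 1, 1, and Δ_i = (y_(i+1) − y_i)/h_i = -7, -2:
  1·σ_0 + 4·σ_1 + 1·σ_2 = 6(Δ_1 - Δ_0) = 30
Natural end conditions: σ_0 = σ_2 = 0.
Forward elimination and back-substitution give σ_0 = 0, σ_1 = 15/2, σ_2 = 0.
On [2, 3], s(x) = 0 - 9/2·(x - 2) + 15/4·(x - 2)² - 5/4·(x - 2)³.
With (x - 2) = 1/2: s(5/2) = -47/32.

-1.4688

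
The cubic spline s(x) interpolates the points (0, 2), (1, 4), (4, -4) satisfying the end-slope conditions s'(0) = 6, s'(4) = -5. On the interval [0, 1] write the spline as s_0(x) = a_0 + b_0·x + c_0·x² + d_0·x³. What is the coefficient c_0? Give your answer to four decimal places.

Write M_i for s''(x_i). With h_i = 1, 3 and divided differences Δ_i = 2, -8/3, the continuity of s' gives the tridiagonal system
  1·M_0 + 8·M_1 + 3·M_2 = 6(Δ_1 - Δ_0) = -28
Clamped end conditions give two more equations: 2h_0·M_0 + h_0·M_1 = 6(Δ_0 - s'(0)) = -24 and h_1·M_1 + 2h_1·M_2 = 6(s'(4) - Δ_1) = -14.
Hence M_0 = -45/4, M_1 = -3/2, M_2 = -19/12.
On [0, 1], with s_0(x) = a_0 + b_0·x + c_0·x² + d_0·x³: c_0 = M_0/2 = -45/8, d_0 = (M_1 - M_0)/(6h_0) = 13/8, b_0 = Δ_0 - h_0(2M_0 + M_1)/6 = 6.

-5.6250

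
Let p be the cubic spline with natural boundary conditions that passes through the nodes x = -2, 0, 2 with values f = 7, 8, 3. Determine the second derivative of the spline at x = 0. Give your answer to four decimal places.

-2.2500

With m_i denoting the second derivative at x_i, h_i = 2, 2, and Δ_i = (y_(i+1) − y_i)/h_i = 1/2, -5/2:
  2·m_0 + 8·m_1 + 2·m_2 = 6(Δ_1 - Δ_0) = -18
Natural end conditions: m_0 = m_2 = 0.
Solving: m_0 = 0, m_1 = -9/4, m_2 = 0.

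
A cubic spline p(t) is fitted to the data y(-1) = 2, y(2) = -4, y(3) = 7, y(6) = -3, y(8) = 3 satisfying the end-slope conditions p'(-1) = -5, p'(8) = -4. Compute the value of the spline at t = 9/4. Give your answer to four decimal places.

-1.3100

Put M_i = p'' at the i-th knot. Here h = (3, 1, 3, 2) and Δ = (-2, 11, -10/3, 3), so the interior equations h_(i-1)·M_(i-1) + 2(h_(i-1)+h_i)·M_i + h_i·M_(i+1) = 6(Δ_i − Δ_(i-1)) read
  3·M_0 + 8·M_1 + 1·M_2 = 6(Δ_1 - Δ_0) = 78
  1·M_1 + 8·M_2 + 3·M_3 = 6(Δ_2 - Δ_1) = -86
  3·M_2 + 10·M_3 + 2·M_4 = 6(Δ_3 - Δ_2) = 38
Clamped end conditions give two more equations: 2h_0·M_0 + h_0·M_1 = 6(Δ_0 - p'(-1)) = 18 and h_3·M_3 + 2h_3·M_4 = 6(p'(8) - Δ_3) = -42.
Solving the tridiagonal system: M_0 = -965/267, M_1 = 3532/267, M_2 = -4535/267, M_3 = 3262/267, M_4 = -8869/534.
On [2, 3], p(t) = -4 + 1677/178·(t - 2) + 1766/267·(t - 2)² - 2689/534·(t - 2)³.
With (t - 2) = 1/4: p(9/4) = -14923/11392.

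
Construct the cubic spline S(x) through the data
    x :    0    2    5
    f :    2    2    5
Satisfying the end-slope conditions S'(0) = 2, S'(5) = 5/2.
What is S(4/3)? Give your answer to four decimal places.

Put m_i = S'' at the i-th knot. Here h = (2, 3) and Δ = (0, 1), so the interior equations h_(i-1)·m_(i-1) + 2(h_(i-1)+h_i)·m_i + h_i·m_(i+1) = 6(Δ_i − Δ_(i-1)) read
  2·m_0 + 10·m_1 + 3·m_2 = 6(Δ_1 - Δ_0) = 6
Clamped end conditions give two more equations: 2h_0·m_0 + h_0·m_1 = 6(Δ_0 - S'(0)) = -12 and h_1·m_1 + 2h_1·m_2 = 6(S'(5) - Δ_1) = 9.
Forward elimination and back-substitution give m_0 = -7/2, m_1 = 1, m_2 = 1.
On [0, 2], S(x) = 2 + 2·x - 7/4·x² + 3/8·x³.
With x = 4/3: S(4/3) = 22/9.

2.4444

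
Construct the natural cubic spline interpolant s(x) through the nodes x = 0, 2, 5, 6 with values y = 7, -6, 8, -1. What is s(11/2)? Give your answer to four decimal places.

Write M_i for s''(x_i). With h_i = 2, 3, 1 and divided differences Δ_i = -13/2, 14/3, -9, the continuity of s' gives the tridiagonal system
  2·M_0 + 10·M_1 + 3·M_2 = 6(Δ_1 - Δ_0) = 67
  3·M_1 + 8·M_2 + 1·M_3 = 6(Δ_2 - Δ_1) = -82
Natural end conditions: M_0 = M_3 = 0.
Forward elimination and back-substitution give M_0 = 0, M_1 = 782/71, M_2 = -1021/71, M_3 = 0.
On [5, 6], s(x) = 8 - 896/213·(x - 5) - 1021/142·(x - 5)² + 1021/426·(x - 5)³.
With (x - 5) = 1/2: s(11/2) = 4997/1136.

4.3988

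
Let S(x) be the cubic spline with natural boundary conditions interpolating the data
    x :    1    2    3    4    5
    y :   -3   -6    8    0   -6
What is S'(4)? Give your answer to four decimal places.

-10.8214

Let M_i = S''(x_i). Step sizes h_i = 1, 1, 1, 1; slopes of the chords Δ_i = (y_(i+1) - y_i)/h_i = -3, 14, -8, -6.
  1·M_0 + 4·M_1 + 1·M_2 = 6(Δ_1 - Δ_0) = 102
  1·M_1 + 4·M_2 + 1·M_3 = 6(Δ_2 - Δ_1) = -132
  1·M_2 + 4·M_3 + 1·M_4 = 6(Δ_3 - Δ_2) = 12
Natural end conditions: M_0 = M_4 = 0.
Forward elimination and back-substitution give M_0 = 0, M_1 = 1035/28, M_2 = -321/7, M_3 = 405/28, M_4 = 0.
On [4, 5], S'(x) = b_3 + 2c_3·(x - 4) + 3d_3·(x - 4)² with b_3 = Δ_3 - h_3(2M_3 + M_4)/6 = -303/28, c_3 = M_3/2 = 405/56, d_3 = (M_4 - M_3)/(6h_3) = -135/56. So S'(4) = -303/28.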